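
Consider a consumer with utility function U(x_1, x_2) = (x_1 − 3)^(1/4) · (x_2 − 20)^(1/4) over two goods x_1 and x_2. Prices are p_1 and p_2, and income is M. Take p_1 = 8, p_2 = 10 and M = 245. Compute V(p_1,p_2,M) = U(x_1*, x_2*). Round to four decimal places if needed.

Let x_1' = x_1−3, x_2' = x_2−20. MRS = x_2'/x_1' = p_1/p_2.
Substituting into the budget: x_1* = 3 + 0.5·(M − 3·p_1 − 20·p_2)/p_1, and x_2* = 20 + 0.5·(…)/p_2.
Discretionary income = 245 − 3·8 − 20·10 = 21; x_1* = 3 + 0.5·21/8 = 4.3125; x_2* = 20 + 0.5·21/10 = 21.05.
Utility at the optimum: U(4.3125, 21.05) = 1.0835.

V = 1.0835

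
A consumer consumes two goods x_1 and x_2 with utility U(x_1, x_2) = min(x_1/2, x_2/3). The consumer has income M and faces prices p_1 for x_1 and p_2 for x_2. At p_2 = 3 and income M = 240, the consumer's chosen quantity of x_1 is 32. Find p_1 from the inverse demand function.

p_1 = 3

With perfect complements, no substitution: consume in ratio x_1:x_2 = 2:3.
Budget: p_1·x_1 + p_2·(3/2)·x_1 = M, so (2·p_1 + 3·p_2)·x_1 = 2·M.
Demand: x_1*(p_1,p_2,M) = 2·M/(2·p_1 + 3·p_2), x_2* = 3·M/(2·p_1 + 3·p_2).
Set x_1* = 32 in the demand function and solve for p_1: p_1 = 3.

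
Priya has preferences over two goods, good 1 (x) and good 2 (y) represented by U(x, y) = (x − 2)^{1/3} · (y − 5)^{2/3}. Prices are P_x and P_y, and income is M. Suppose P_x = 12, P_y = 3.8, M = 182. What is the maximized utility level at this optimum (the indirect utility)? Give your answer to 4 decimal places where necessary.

V = 13.1926

MRS = (1/2)·(y−5)/(x−2). Tangency with P_x/P_y gives y−5 = 2·(P_x/P_y)·(x−2).
Substituting into the budget: x* = 2 + 1/3·(M − 2·P_x − 5·P_y)/P_x, and y* = 5 + 2/3·(…)/P_y.
Discretionary income = 182 − 2·12 − 5·3.8 = 139; x* = 2 + 1/3·139/12 = 5.8611; y* = 5 + 2/3·139/3.8 = 29.386.
Utility at the optimum: U(5.8611, 29.386) = 13.1926.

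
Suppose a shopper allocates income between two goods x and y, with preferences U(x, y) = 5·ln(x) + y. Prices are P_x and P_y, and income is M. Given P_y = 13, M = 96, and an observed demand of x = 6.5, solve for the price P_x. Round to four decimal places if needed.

MU_x = 5/x, MU_y = 1. Tangency: 5/x = P_x/P_y.
So x*(P_x,P_y) = 5·P_y/P_x, independent of income; and y* = (M − 5·P_y)/P_y.
Set x* = 6.5 in the demand function and solve for P_x: P_x = 10.

P_x = 10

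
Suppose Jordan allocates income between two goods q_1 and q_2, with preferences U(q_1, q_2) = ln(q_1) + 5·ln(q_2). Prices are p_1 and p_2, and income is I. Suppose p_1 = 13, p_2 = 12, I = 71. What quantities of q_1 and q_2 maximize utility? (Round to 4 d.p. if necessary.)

MU_q_1/MU_q_2 = (q_2)/(5·q_1); tangency sets this equal to p_1/p_2.
So p_2·q_2 = 5·p_1·q_1; combined with the budget, a share 1/6 of income goes to q_1.
Demand: q_1*(p_1,p_2,I) = 1/6·I/p_1 and q_2* = 5/6·I/p_2.
At p_1=13, p_2=12, I=71: q_1* = 1/6·71/13 = 0.9103, q_2* = 4.9306.

q_1* = 0.9103, q_2* = 4.9306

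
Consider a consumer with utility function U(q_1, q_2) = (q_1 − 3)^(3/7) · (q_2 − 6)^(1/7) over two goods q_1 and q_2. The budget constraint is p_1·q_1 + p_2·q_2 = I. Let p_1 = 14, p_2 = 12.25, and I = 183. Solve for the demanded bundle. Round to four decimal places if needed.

This is Cobb-Douglas in (q_1−3, q_2−6): tangency gives 3/7·p_2·(q_2−6) = 1/7·p_1·(q_1−3).
Substituting into the budget: q_1* = 3 + 0.75·(I − 3·p_1 − 6·p_2)/p_1, and q_2* = 6 + 0.25·(…)/p_2.
Discretionary income = 183 − 3·14 − 6·12.25 = 67.5; q_1* = 3 + 0.75·67.5/14 = 6.6161; q_2* = 6 + 0.25·67.5/12.25 = 7.3776.

q_1* = 6.6161, q_2* = 7.3776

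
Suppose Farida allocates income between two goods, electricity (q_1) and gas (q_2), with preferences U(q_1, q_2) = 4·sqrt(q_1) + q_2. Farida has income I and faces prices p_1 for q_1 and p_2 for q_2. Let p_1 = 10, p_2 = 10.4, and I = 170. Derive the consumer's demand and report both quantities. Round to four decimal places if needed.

MU_q_1 = 2/√q_1, MU_q_2 = 1. Tangency: 2/√q_1 = p_1/p_2.
Solve: √q_1 = 2·p_2/p_1, so q_1*(p_1,p_2) = (2·p_2/p_1)², and q_2* = (I − p_1·q_1*)/p_2.
Plugging in: q_1* = (2·10.4/10)² = 4.3264, q_2* = 12.1862.

q_1* = 4.3264, q_2* = 12.1862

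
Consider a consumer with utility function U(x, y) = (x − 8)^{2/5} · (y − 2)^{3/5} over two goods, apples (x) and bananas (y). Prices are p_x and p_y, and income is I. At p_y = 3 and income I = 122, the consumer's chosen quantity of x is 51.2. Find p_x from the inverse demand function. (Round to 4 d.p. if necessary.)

p_x = 1

This is Cobb-Douglas in (x−8, y−2): tangency gives 0.4·p_y·(y−2) = 0.6·p_x·(x−8).
Substituting into the budget: x* = 8 + 0.4·(I − 8·p_x − 2·p_y)/p_x, and y* = 2 + 0.6·(…)/p_y.
Set x* = 51.2 in the demand function and solve for p_x: p_x = 1.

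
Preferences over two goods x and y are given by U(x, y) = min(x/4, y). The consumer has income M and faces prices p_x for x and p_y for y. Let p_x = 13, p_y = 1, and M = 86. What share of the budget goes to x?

share on x = 0.9811

With perfect complements, no substitution: consume in ratio x:y = 4:1.
Budget: p_x·x + p_y·(1/4)·x = M, so (4·p_x + p_y)·x = 4·M.
Demand: x*(p_x,p_y,M) = 4·M/(4·p_x + p_y), y* = M/(4·p_x + p_y).
Here 4·13 + 1 = 53, giving x* = 6.4906 and y* = 1.6226.
Expenditure on x: 13·6.4906 = 84.3774; share = 0.9811.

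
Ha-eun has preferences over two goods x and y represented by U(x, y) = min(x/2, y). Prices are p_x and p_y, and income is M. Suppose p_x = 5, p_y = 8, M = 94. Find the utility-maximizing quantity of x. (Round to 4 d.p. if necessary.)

x* = 10.4444

Demand: x*(p_x,p_y,M) = 2·M/(2·p_x + p_y), y* = M/(2·p_x + p_y).
Here 2·5 + 8 = 18, giving x* = 10.4444.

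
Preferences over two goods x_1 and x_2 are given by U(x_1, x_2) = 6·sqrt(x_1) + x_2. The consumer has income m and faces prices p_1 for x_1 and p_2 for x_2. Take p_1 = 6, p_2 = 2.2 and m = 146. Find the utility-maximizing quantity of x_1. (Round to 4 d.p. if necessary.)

MU_x_1 = 3/√x_1, MU_x_2 = 1. Tangency: 3/√x_1 = p_1/p_2.
Thus x_1* = (3·p_2/p_1)² — independent of m — with the rest of income spent on x_2.
Plugging in: x_1* = (3·2.2/6)² = 1.21.

x_1* = 1.21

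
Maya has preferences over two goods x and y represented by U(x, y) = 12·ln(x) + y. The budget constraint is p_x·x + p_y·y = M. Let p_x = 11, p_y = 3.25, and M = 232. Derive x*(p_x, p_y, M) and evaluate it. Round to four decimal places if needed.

MU_x = 12/x, MU_y = 1. Tangency: 12/x = p_x/p_y.
So x*(p_x,p_y) = 12·p_y/p_x, independent of income; and y* = (M − 12·p_y)/p_y.
At the given prices: x* = 12·3.25/11 = 3.5455.

x* = 3.5455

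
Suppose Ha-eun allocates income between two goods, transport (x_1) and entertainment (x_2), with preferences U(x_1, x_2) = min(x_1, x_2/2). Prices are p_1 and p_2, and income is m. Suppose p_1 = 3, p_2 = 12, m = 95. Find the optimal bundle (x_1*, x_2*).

With perfect complements, no substitution: consume in ratio x_1:x_2 = 1:2.
Budget: p_1·x_1 + p_2·2·x_1 = m, so (p_1 + 2·p_2)·x_1 = m.
Demand: x_1*(p_1,p_2,m) = m/(p_1 + 2·p_2), x_2* = 2·m/(p_1 + 2·p_2).
Here 3 + 2·12 = 27, giving x_1* = 3.5185 and x_2* = 7.037.

x_1* = 3.5185, x_2* = 7.037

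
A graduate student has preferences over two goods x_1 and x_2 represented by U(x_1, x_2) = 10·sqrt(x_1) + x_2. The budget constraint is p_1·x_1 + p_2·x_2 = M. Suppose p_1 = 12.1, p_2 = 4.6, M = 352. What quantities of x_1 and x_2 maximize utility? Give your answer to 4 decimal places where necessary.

Set MRS = p_1/p_2: 5·x_1^(−1/2) = p_1/p_2.
Thus x_1* = (5·p_2/p_1)² — independent of M — with the rest of income spent on x_2.
Plugging in: x_1* = (5·4.6/12.1)² = 3.6131, x_2* = 67.0176.

x_1* = 3.6131, x_2* = 67.0176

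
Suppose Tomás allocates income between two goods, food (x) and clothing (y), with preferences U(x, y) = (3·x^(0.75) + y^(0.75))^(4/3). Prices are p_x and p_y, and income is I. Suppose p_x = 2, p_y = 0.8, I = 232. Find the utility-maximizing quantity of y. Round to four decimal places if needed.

MU_x ∝ 3·x^(-0.25), MU_y ∝ y^(-0.25), so MRS = 3·(y/x)^(0.25) = p_x/p_y.
Hence y/x = ((1/3)·p_x/p_y)^(1/(0.25)), i.e. raised to the 4 power.
Substitute y = (y/x)·x into the budget: x* = I/(p_x + p_y·(y/x)).
Numerically y/x = 0.482253, so x* = 232/(2 + 0.8·0.482253) = 97.2419 and y* = 0.482253·97.2419 = 46.8952.

y* = 46.8952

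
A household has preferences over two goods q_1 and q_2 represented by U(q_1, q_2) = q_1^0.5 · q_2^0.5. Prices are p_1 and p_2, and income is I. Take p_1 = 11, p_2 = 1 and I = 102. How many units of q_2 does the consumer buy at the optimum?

Tangency: MRS = q_2/q_1 = p_1/p_2.
So 0.5·p_2·q_2 = 0.5·p_1·q_1; combined with the budget, a share 0.5 of income goes to q_1.
Demand: q_1*(p_1,p_2,I) = 0.5·I/p_1 and q_2* = 0.5·I/p_2.
At p_1=11, p_2=1, I=102: q_2* = 0.5·102/1 = 51.

q_2* = 51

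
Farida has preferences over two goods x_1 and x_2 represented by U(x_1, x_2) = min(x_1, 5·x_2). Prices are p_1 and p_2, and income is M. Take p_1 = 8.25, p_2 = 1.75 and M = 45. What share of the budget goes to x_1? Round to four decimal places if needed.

With perfect complements, no substitution: consume in ratio x_1:x_2 = 5:1.
Budget: p_1·x_1 + p_2·(1/5)·x_1 = M, so (5·p_1 + p_2)·x_1 = 5·M.
Demand: x_1*(p_1,p_2,M) = 5·M/(5·p_1 + p_2), x_2* = M/(5·p_1 + p_2).
Here 5·8.25 + 1.75 = 43, giving x_1* = 5.2326 and x_2* = 1.0465.
Expenditure on x_1: 8.25·5.2326 = 43.1686; share = 0.9593.

share on x_1 = 0.9593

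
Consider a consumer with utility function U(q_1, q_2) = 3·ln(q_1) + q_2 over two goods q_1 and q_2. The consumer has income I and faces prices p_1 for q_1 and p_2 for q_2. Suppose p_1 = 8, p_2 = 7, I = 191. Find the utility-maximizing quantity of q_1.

MU_q_1 = 3/q_1, MU_q_2 = 1. Tangency: 3/q_1 = p_1/p_2.
So q_1*(p_1,p_2) = 3·p_2/p_1, independent of income; and q_2* = (I − 3·p_2)/p_2.
At the given prices: q_1* = 3·7/8 = 2.625.

q_1* = 2.625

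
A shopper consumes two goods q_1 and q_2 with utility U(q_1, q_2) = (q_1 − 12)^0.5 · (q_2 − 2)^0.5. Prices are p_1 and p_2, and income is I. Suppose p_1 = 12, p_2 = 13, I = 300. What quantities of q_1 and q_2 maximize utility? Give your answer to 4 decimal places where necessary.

After buying the subsistence bundle (12, 2), a share 0.5 of the remaining income goes to q_1: q_1* = 12 + 0.5·(I − 12p_1 − 2p_2)/p_1.
Discretionary income = 300 − 12·12 − 2·13 = 130; q_1* = 12 + 0.5·130/12 = 17.4167; q_2* = 2 + 0.5·130/13 = 7.

q_1* = 17.4167, q_2* = 7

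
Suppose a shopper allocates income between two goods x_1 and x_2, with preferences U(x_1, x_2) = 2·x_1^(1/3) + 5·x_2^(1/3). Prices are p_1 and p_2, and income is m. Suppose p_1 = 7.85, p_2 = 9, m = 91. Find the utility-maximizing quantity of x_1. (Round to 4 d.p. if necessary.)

MU_x_1 ∝ 2·x_1^(-2/3), MU_x_2 ∝ 5·x_2^(-2/3), so MRS = (2/5)·(x_2/x_1)^(2/3) = p_1/p_2.
Solve for the ratio: x_2/x_1 = [(5/2)·p_1/p_2]^(1.5).
Substitute x_2 = (x_2/x_1)·x_1 into the budget: x_1* = m/(p_1 + p_2·(x_2/x_1)).
Numerically x_2/x_1 = 3.219962, so x_1* = 91/(7.85 + 9·3.219962) = 2.4708.

x_1* = 2.4708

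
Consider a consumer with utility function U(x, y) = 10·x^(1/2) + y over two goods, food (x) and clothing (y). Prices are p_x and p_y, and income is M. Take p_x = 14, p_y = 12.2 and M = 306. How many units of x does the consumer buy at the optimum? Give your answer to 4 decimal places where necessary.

MU_x = 5/√x, MU_y = 1. Tangency: 5/√x = p_x/p_y.
Thus x* = (5·p_y/p_x)² — independent of M — with the rest of income spent on y.
Plugging in: x* = (5·12.2/14)² = 18.9847.

x* = 18.9847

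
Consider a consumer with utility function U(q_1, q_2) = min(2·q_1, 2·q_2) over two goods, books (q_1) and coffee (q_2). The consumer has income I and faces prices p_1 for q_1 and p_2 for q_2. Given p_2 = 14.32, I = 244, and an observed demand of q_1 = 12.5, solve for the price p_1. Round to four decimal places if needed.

Leontief preferences: the optimum is at the kink where q_1/2 = q_2/2, i.e. q_2 = q_1.
Budget: p_1·q_1 + p_2·q_1 = I, so (2·p_1 + 2·p_2)·q_1 = 2·I.
Demand: q_1*(p_1,p_2,I) = 2·I/(2·p_1 + 2·p_2), q_2* = 2·I/(2·p_1 + 2·p_2).
Set q_1* = 12.5 in the demand function and solve for p_1: p_1 = 5.2.

p_1 = 5.2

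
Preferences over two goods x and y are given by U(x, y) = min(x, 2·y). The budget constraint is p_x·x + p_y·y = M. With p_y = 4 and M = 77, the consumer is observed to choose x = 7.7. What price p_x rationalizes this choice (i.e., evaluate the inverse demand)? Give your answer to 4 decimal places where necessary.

p_x = 8

With perfect complements, no substitution: consume in ratio x:y = 2:1.
Budget: p_x·x + p_y·(1/2)·x = M, so (2·p_x + p_y)·x = 2·M.
Demand: x*(p_x,p_y,M) = 2·M/(2·p_x + p_y), y* = M/(2·p_x + p_y).
Set x* = 7.7 in the demand function and solve for p_x: p_x = 8.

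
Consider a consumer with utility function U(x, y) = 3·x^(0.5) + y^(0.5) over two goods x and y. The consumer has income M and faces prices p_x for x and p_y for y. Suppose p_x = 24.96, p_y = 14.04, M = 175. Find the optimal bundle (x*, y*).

x* = 5.8547, y* = 2.056

Substitute y = (y/x)·x into the budget: x* = M/(p_x + p_y·(y/x)).
Numerically y/x = 0.351166, so x* = 175/(24.96 + 14.04·0.351166) = 5.8547 and y* = 0.351166·5.8547 = 2.056.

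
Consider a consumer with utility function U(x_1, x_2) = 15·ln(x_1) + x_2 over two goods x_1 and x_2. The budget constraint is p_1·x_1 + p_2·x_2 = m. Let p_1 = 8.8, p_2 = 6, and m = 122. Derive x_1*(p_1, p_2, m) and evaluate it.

x_1* = 10.2273

MU_x_1 = 15/x_1, MU_x_2 = 1. Tangency: 15/x_1 = p_1/p_2.
So x_1*(p_1,p_2) = 15·p_2/p_1, independent of income; and x_2* = (m − 15·p_2)/p_2.
At the given prices: x_1* = 15·6/8.8 = 10.2273.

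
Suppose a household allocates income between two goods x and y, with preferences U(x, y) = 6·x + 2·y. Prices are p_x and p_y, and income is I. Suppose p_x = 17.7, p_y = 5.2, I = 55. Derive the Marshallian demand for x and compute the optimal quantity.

Perfect substitutes: compare marginal utility per dollar. 6/p_x vs 2/p_y → 0.339 vs 0.3846.
y gives more utility per dollar, so spend all income on y: y* = I/p_y, x* = 0.
Numerically: x* = 0, y* = 10.5769.

x* = 0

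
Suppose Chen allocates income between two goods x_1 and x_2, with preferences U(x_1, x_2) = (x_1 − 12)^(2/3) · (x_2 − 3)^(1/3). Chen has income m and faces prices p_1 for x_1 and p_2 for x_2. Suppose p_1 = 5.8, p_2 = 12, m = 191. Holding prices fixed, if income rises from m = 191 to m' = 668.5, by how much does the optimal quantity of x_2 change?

Δx_2* = 13.2639

This is Cobb-Douglas in (x_1−12, x_2−3): tangency gives 2/3·p_2·(x_2−3) = 1/3·p_1·(x_1−12).
After buying the subsistence bundle (12, 3), a share 2/3 of the remaining income goes to x_1: x_1* = 12 + 2/3·(m − 12p_1 − 3p_2)/p_1.
Discretionary income = 191 − 12·5.8 − 3·12 = 85.4; x_2* = 3 + 1/3·85.4/12 = 5.3722.
At m' = 668.5: x_2* = 18.6361. Change: 18.6361 − 5.3722 = 13.2639.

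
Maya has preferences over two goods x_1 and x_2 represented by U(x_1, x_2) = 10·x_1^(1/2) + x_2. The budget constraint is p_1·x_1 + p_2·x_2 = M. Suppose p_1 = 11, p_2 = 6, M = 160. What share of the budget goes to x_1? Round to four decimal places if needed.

Set MRS = p_1/p_2: 5·x_1^(−1/2) = p_1/p_2.
Solve: √x_1 = 5·p_2/p_1, so x_1*(p_1,p_2) = (5·p_2/p_1)², and x_2* = (M − p_1·x_1*)/p_2.
Plugging in: x_1* = (5·6/11)² = 7.438, x_2* = 13.0303.
Expenditure on x_1: 11·7.438 = 81.8182; share = 0.5114.

share on x_1 = 0.5114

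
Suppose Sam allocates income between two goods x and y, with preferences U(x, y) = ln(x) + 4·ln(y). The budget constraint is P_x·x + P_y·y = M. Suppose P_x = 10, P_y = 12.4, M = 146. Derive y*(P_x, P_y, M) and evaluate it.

Demand: x*(P_x,P_y,M) = 0.2·M/P_x and y* = 0.8·M/P_y.
At P_x=10, P_y=12.4, M=146: y* = 0.8·146/12.4 = 9.4194.

y* = 9.4194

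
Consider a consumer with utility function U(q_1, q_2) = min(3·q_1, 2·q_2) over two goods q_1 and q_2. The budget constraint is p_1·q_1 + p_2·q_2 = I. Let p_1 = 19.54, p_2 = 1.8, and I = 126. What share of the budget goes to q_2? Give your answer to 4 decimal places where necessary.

share on q_2 = 0.1214

Demand: q_1*(p_1,p_2,I) = 2·I/(2·p_1 + 3·p_2), q_2* = 3·I/(2·p_1 + 3·p_2).
Here 2·19.54 + 3·1.8 = 44.48, giving q_1* = 5.6655 and q_2* = 8.4982.
Expenditure on q_2: 1.8·8.4982 = 15.2968; share = 0.1214.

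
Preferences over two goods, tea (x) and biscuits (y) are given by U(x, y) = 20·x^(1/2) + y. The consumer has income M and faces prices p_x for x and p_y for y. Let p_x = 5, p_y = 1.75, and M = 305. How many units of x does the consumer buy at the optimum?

Set MRS = p_x/p_y: 10·x^(−1/2) = p_x/p_y.
Solve: √x = 10·p_y/p_x, so x*(p_x,p_y) = (10·p_y/p_x)², and y* = (M − p_x·x*)/p_y.
Plugging in: x* = (10·1.75/5)² = 12.25.

x* = 12.25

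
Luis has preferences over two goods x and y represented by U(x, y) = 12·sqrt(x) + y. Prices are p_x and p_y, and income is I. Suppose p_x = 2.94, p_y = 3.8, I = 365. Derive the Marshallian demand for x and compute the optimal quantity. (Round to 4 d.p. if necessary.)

x* = 60.1416

MU_x = 6/√x, MU_y = 1. Tangency: 6/√x = p_x/p_y.
Solve: √x = 6·p_y/p_x, so x*(p_x,p_y) = (6·p_y/p_x)², and y* = (I − p_x·x*)/p_y.
Plugging in: x* = (6·3.8/2.94)² = 60.1416.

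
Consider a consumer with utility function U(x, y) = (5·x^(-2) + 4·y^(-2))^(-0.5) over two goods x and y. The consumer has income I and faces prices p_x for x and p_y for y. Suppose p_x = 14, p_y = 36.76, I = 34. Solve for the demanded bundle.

MRS = MU_x/MU_y = (5/4)·(y/x)^(3). Set equal to p_x/p_y.
Hence y/x = ((4/5)·p_x/p_y)^(1/(3)), i.e. raised to the 1/3 power.
Substitute y = (y/x)·x into the budget: x* = I/(p_x + p_y·(y/x)).
Numerically y/x = 0.672895, so x* = 34/(14 + 36.76·0.672895) = 0.8777 and y* = 0.672895·0.8777 = 0.5906.

x* = 0.8777, y* = 0.5906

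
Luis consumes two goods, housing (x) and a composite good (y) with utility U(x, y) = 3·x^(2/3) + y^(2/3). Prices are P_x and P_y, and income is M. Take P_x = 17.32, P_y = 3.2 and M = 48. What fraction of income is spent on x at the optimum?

share on x = 0.4796

From the CES first-order condition, 3·(y/x)^(1/3) = P_x/P_y.
Hence y/x = ((1/3)·P_x/P_y)^(1/(1/3)), i.e. raised to the 3 power.
With the ratio pinned down, the budget gives x* = M/(P_x + P_y·(y/x)) and y* = (y/x)·x*.
Numerically y/x = 5.872594, so x* = 48/(17.32 + 3.2·5.872594) = 1.3292 and y* = 5.872594·1.3292 = 7.8058.
Expenditure on x: 17.32·1.3292 = 23.0215; share = 0.4796.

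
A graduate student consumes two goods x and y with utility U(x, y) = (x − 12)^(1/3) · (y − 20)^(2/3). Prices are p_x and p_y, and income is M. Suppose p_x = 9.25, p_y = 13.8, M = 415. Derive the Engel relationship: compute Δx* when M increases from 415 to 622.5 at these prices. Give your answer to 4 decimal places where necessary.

Substituting into the budget: x* = 12 + 1/3·(M − 12·p_x − 20·p_y)/p_x, and y* = 20 + 2/3·(…)/p_y.
Discretionary income = 415 − 12·9.25 − 20·13.8 = 28; x* = 12 + 1/3·28/9.25 = 13.009.
At M' = 622.5: x* = 20.4865. Change: 20.4865 − 13.009 = 7.4775.

Δx* = 7.4775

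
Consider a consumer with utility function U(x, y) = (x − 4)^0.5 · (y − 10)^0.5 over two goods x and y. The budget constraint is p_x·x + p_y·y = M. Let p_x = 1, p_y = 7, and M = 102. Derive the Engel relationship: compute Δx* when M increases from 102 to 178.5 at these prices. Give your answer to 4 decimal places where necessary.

Δx* = 38.25

This is Cobb-Douglas in (x−4, y−10): tangency gives 0.5·p_y·(y−10) = 0.5·p_x·(x−4).
Substituting into the budget: x* = 4 + 0.5·(M − 4·p_x − 10·p_y)/p_x, and y* = 10 + 0.5·(…)/p_y.
Discretionary income = 102 − 4·1 − 10·7 = 28; x* = 4 + 0.5·28/1 = 18.
At M' = 178.5: x* = 56.25. Change: 56.25 − 18 = 38.25.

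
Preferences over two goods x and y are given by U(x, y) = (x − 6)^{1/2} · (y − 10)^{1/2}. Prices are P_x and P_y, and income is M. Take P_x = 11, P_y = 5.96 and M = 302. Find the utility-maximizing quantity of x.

x* = 14.0182

MRS = (y−10)/(x−6). Tangency with P_x/P_y gives y−10 = (P_x/P_y)·(x−6).
After buying the subsistence bundle (6, 10), a share 0.5 of the remaining income goes to x: x* = 6 + 0.5·(M − 6P_x − 10P_y)/P_x.
Discretionary income = 302 − 6·11 − 10·5.96 = 176.4; x* = 6 + 0.5·176.4/11 = 14.0182.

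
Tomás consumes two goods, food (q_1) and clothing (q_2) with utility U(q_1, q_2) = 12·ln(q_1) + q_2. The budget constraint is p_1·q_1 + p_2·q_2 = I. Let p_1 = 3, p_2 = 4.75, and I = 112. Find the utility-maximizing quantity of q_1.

q_1* = 19

MU_q_1 = 12/q_1, MU_q_2 = 1. Tangency: 12/q_1 = p_1/p_2.
So q_1*(p_1,p_2) = 12·p_2/p_1, independent of income; and q_2* = (I − 12·p_2)/p_2.
At the given prices: q_1* = 12·4.75/3 = 19.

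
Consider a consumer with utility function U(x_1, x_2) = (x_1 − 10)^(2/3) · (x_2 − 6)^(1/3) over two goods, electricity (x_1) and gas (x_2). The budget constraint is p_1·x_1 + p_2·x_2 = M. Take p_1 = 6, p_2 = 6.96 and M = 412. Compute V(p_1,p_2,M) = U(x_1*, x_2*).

V = 26.0391

This is Cobb-Douglas in (x_1−10, x_2−6): tangency gives 2/3·p_2·(x_2−6) = 1/3·p_1·(x_1−10).
Substituting into the budget: x_1* = 10 + 2/3·(M − 10·p_1 − 6·p_2)/p_1, and x_2* = 6 + 1/3·(…)/p_2.
Discretionary income = 412 − 10·6 − 6·6.96 = 310.24; x_1* = 10 + 2/3·310.24/6 = 44.4711; x_2* = 6 + 1/3·310.24/6.96 = 20.8582.
Utility at the optimum: U(44.4711, 20.8582) = 26.0391.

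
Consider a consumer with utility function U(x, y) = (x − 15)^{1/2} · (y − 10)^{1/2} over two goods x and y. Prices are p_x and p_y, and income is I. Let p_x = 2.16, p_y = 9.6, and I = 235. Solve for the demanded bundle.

x* = 39.6759, y* = 15.5521

MRS = (y−10)/(x−15). Tangency with p_x/p_y gives y−10 = (p_x/p_y)·(x−15).
After buying the subsistence bundle (15, 10), a share 0.5 of the remaining income goes to x: x* = 15 + 0.5·(I − 15p_x − 10p_y)/p_x.
Discretionary income = 235 − 15·2.16 − 10·9.6 = 106.6; x* = 15 + 0.5·106.6/2.16 = 39.6759; y* = 10 + 0.5·106.6/9.6 = 15.5521.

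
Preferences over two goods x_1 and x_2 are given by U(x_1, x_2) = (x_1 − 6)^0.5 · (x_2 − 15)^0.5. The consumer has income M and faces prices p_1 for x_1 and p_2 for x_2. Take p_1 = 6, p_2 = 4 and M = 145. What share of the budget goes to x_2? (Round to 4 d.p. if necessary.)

MRS = (x_2−15)/(x_1−6). Tangency with p_1/p_2 gives x_2−15 = (p_1/p_2)·(x_1−6).
After buying the subsistence bundle (6, 15), a share 0.5 of the remaining income goes to x_1: x_1* = 6 + 0.5·(M − 6p_1 − 15p_2)/p_1.
Discretionary income = 145 − 6·6 − 15·4 = 49; x_1* = 6 + 0.5·49/6 = 10.0833; x_2* = 15 + 0.5·49/4 = 21.125.
Expenditure on x_2: 4·21.125 = 84.5; share = 0.5828.

share on x_2 = 0.5828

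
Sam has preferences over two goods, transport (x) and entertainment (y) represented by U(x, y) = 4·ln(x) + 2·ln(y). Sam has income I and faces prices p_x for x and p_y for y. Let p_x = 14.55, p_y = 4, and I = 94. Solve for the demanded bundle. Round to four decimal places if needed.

Demand: x*(p_x,p_y,I) = 2/3·I/p_x and y* = 1/3·I/p_y.
At p_x=14.55, p_y=4, I=94: x* = 2/3·94/14.55 = 4.307, y* = 7.8333.

x* = 4.307, y* = 7.8333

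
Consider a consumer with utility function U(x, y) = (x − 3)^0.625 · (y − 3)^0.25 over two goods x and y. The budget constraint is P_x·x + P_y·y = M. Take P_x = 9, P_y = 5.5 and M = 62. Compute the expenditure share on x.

share on x = 0.6486

Let x' = x−3, y' = y−3. MRS = (5/2)·y'/x' = P_x/P_y.
Substituting into the budget: x* = 3 + 5/7·(M − 3·P_x − 3·P_y)/P_x, and y* = 3 + 2/7·(…)/P_y.
Discretionary income = 62 − 3·9 − 3·5.5 = 18.5; x* = 3 + 5/7·18.5/9 = 4.4683; y* = 3 + 2/7·18.5/5.5 = 3.961.
Expenditure on x: 9·4.4683 = 40.2143; share = 0.6486.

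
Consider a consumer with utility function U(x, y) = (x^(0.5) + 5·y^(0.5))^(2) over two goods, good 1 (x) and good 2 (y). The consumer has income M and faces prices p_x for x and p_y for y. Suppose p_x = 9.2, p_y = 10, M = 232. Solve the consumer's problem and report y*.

y* = 22.2333

MU_x ∝ x^(-0.5), MU_y ∝ 5·y^(-0.5), so MRS = (1/5)·(y/x)^(0.5) = p_x/p_y.
Solve for the ratio: y/x = [5·p_x/p_y]^(2).
Substitute y = (y/x)·x into the budget: x* = M/(p_x + p_y·(y/x)).
Numerically y/x = 21.16, so x* = 232/(9.2 + 10·21.16) = 1.0507 and y* = 21.16·1.0507 = 22.2333.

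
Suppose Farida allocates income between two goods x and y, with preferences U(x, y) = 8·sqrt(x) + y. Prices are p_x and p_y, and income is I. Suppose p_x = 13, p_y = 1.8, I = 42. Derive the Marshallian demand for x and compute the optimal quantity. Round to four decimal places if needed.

Utility is quasi-linear in y; the FOC for x is 4/√x = p_x/p_y.
Thus x* = (4·p_y/p_x)² — independent of I — with the rest of income spent on y.
Plugging in: x* = (4·1.8/13)² = 0.3067.

x* = 0.3067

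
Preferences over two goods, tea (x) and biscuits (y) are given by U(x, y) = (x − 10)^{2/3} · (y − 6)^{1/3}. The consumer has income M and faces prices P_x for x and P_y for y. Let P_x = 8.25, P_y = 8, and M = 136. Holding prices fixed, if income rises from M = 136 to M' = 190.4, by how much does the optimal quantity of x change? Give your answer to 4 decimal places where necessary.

MRS = 2·(y−6)/(x−10). Tangency with P_x/P_y gives y−6 = (1/2)·(P_x/P_y)·(x−10).
After buying the subsistence bundle (10, 6), a share 2/3 of the remaining income goes to x: x* = 10 + 2/3·(M − 10P_x − 6P_y)/P_x.
Discretionary income = 136 − 10·8.25 − 6·8 = 5.5; x* = 10 + 2/3·5.5/8.25 = 10.4444.
At M' = 190.4: x* = 14.8404. Change: 14.8404 − 10.4444 = 4.396.

Δx* = 4.396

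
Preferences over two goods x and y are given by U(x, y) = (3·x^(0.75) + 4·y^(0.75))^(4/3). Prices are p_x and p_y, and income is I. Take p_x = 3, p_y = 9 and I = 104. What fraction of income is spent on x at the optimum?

share on x = 0.8952

MU_x ∝ 3·x^(-0.25), MU_y ∝ 4·y^(-0.25), so MRS = (3/4)·(y/x)^(0.25) = p_x/p_y.
Solve for the ratio: y/x = [(4/3)·p_x/p_y]^(4).
With the ratio pinned down, the budget gives x* = I/(p_x + p_y·(y/x)) and y* = (y/x)·x*.
Numerically y/x = 0.039018, so x* = 104/(3 + 9·0.039018) = 31.034 and y* = 0.039018·31.034 = 1.2109.
Expenditure on x: 3·31.034 = 93.1019; share = 0.8952.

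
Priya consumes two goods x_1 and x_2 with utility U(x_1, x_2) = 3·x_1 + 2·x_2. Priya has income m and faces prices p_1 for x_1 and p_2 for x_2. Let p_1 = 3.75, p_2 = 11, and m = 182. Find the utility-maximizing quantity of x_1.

x_1* = 48.5333

Linear utility — the consumer picks whichever good has higher MU/price: 3/3.75 = 0.8 vs 2/11 = 0.1818.
x_1 gives more utility per dollar, so spend all income on x_1: x_1* = m/p_1, x_2* = 0.
Numerically: x_1* = 48.5333, x_2* = 0.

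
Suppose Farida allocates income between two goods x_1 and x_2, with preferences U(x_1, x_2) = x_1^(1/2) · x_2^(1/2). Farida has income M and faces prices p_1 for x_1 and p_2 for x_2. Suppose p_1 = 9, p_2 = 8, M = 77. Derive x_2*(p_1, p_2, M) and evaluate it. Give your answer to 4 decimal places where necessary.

x_2* = 4.8125

The MRS is x_2/x_1. Set MRS = p_1/p_2.
So 0.5·p_2·x_2 = 0.5·p_1·x_1; combined with the budget, a share 0.5 of income goes to x_1.
Demand: x_1*(p_1,p_2,M) = 0.5·M/p_1 and x_2* = 0.5·M/p_2.
At p_1=9, p_2=8, M=77: x_2* = 0.5·77/8 = 4.8125.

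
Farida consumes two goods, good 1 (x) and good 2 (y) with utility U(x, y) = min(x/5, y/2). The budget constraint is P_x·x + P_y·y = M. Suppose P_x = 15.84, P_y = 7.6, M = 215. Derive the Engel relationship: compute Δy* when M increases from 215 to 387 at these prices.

Leontief preferences: the optimum is at the kink where x/5 = y/2, i.e. y = (2/5)·x.
Budget: P_x·x + P_y·(2/5)·x = M, so (5·P_x + 2·P_y)·x = 5·M.
Demand: x*(P_x,P_y,M) = 5·M/(5·P_x + 2·P_y), y* = 2·M/(5·P_x + 2·P_y).
Here 5·15.84 + 2·7.6 = 94.4, giving y* = 4.5551.
At M' = 387: y* = 8.1992. Change: 8.1992 − 4.5551 = 3.6441.

Δy* = 3.6441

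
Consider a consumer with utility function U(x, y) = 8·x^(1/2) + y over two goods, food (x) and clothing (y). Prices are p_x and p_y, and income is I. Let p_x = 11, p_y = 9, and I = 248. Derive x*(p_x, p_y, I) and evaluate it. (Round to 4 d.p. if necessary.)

MU_x = 4/√x, MU_y = 1. Tangency: 4/√x = p_x/p_y.
Thus x* = (4·p_y/p_x)² — independent of I — with the rest of income spent on y.
Plugging in: x* = (4·9/11)² = 10.7107.

x* = 10.7107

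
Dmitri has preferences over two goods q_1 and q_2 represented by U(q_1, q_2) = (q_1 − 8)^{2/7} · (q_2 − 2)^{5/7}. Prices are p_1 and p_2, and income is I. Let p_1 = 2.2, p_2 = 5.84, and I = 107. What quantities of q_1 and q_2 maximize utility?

MRS = (2/5)·(q_2−2)/(q_1−8). Tangency with p_1/p_2 gives q_2−2 = (5/2)·(p_1/p_2)·(q_1−8).
After buying the subsistence bundle (8, 2), a share 2/7 of the remaining income goes to q_1: q_1* = 8 + 2/7·(I − 8p_1 − 2p_2)/p_1.
Discretionary income = 107 − 8·2.2 − 2·5.84 = 77.72; q_1* = 8 + 2/7·77.72/2.2 = 18.0935; q_2* = 2 + 5/7·77.72/5.84 = 11.5059.

q_1* = 18.0935, q_2* = 11.5059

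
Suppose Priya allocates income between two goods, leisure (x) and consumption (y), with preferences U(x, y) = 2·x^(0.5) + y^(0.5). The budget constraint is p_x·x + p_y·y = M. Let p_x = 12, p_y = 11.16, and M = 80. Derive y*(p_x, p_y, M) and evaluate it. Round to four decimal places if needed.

y* = 1.5187

MRS = MU_x/MU_y = 2·(y/x)^(0.5). Set equal to p_x/p_y.
Hence y/x = ((1/2)·p_x/p_y)^(1/(0.5)), i.e. raised to the 2 power.
With the ratio pinned down, the budget gives x* = M/(p_x + p_y·(y/x)) and y* = (y/x)·x*.
Numerically y/x = 0.289051, so x* = 80/(12 + 11.16·0.289051) = 5.2542 and y* = 0.289051·5.2542 = 1.5187.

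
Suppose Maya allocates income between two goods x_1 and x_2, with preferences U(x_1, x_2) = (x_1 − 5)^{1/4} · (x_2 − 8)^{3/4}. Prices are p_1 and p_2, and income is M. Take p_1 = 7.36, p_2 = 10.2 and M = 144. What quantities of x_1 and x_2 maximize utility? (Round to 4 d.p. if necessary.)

After buying the subsistence bundle (5, 8), a share 0.25 of the remaining income goes to x_1: x_1* = 5 + 0.25·(M − 5p_1 − 8p_2)/p_1.
Discretionary income = 144 − 5·7.36 − 8·10.2 = 25.6; x_1* = 5 + 0.25·25.6/7.36 = 5.8696; x_2* = 8 + 0.75·25.6/10.2 = 9.8824.

x_1* = 5.8696, x_2* = 9.8824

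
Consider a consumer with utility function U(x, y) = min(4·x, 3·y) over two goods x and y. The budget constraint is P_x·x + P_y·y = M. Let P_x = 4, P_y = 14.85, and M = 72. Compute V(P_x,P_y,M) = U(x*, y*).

V = 12.1008

Here 3·4 + 4·14.85 = 71.4, giving x* = 3.0252 and y* = 4.0336.
Utility at the optimum: U(3.0252, 4.0336) = 12.1008.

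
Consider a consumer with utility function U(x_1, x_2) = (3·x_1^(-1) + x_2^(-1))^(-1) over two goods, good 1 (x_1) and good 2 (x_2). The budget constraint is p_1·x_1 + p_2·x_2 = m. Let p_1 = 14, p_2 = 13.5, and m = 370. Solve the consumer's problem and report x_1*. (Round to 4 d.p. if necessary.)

x_1* = 16.8663

With the ratio pinned down, the budget gives x_1* = m/(p_1 + p_2·(x_2/x_1)) and x_2* = (x_2/x_1)·x_1*.
Numerically x_2/x_1 = 0.587945, so x_1* = 370/(14 + 13.5·0.587945) = 16.8663.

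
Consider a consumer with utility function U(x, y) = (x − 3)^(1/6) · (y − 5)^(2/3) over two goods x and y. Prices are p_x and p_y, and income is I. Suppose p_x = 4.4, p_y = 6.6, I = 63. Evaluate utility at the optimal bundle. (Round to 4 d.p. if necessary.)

V = 1.536

After buying the subsistence bundle (3, 5), a share 0.2 of the remaining income goes to x: x* = 3 + 0.2·(I − 3p_x − 5p_y)/p_x.
Discretionary income = 63 − 3·4.4 − 5·6.6 = 16.8; x* = 3 + 0.2·16.8/4.4 = 3.7636; y* = 5 + 0.8·16.8/6.6 = 7.0364.
Utility at the optimum: U(3.7636, 7.0364) = 1.536.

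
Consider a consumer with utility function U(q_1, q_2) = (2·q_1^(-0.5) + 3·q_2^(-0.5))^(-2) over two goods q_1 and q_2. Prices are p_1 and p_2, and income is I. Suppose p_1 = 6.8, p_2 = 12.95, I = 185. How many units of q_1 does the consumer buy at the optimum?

MU_q_1 ∝ 2·q_1^(-1.5), MU_q_2 ∝ 3·q_2^(-1.5), so MRS = (2/3)·(q_2/q_1)^(1.5) = p_1/p_2.
Hence q_2/q_1 = ((3/2)·p_1/p_2)^(1/(1.5)), i.e. raised to the 2/3 power.
With the ratio pinned down, the budget gives q_1* = I/(p_1 + p_2·(q_2/q_1)) and q_2* = (q_2/q_1)·q_1*.
Numerically q_2/q_1 = 0.852878, so q_1* = 185/(6.8 + 12.95·0.852878) = 10.3672.

q_1* = 10.3672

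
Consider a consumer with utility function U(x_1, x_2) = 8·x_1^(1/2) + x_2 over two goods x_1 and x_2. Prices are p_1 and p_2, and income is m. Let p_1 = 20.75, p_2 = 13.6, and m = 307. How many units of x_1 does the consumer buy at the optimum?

x_1* = 6.8732

Thus x_1* = (4·p_2/p_1)² — independent of m — with the rest of income spent on x_2.
Plugging in: x_1* = (4·13.6/20.75)² = 6.8732.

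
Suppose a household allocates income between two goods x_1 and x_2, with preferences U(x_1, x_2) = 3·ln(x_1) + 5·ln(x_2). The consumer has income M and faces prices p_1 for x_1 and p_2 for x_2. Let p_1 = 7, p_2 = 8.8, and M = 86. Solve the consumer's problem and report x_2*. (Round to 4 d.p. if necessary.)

The MRS is (3/5)·x_2/x_1. Set MRS = p_1/p_2.
So 3·p_2·x_2 = 5·p_1·x_1; combined with the budget, a share 0.375 of income goes to x_1.
Demand: x_1*(p_1,p_2,M) = 0.375·M/p_1 and x_2* = 0.625·M/p_2.
At p_1=7, p_2=8.8, M=86: x_2* = 0.625·86/8.8 = 6.108.

x_2* = 6.108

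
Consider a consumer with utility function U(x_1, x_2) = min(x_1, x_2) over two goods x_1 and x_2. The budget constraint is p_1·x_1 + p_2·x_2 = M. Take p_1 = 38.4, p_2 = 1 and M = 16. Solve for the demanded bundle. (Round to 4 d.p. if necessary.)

x_1* = 0.4061, x_2* = 0.4061

With perfect complements, no substitution: consume in ratio x_1:x_2 = 1:1.
Budget: p_1·x_1 + p_2·x_1 = M, so (p_1 + p_2)·x_1 = M.
Demand: x_1*(p_1,p_2,M) = M/(p_1 + p_2), x_2* = M/(p_1 + p_2).
Here 38.4 + 1 = 39.4, giving x_1* = 0.4061 and x_2* = 0.4061.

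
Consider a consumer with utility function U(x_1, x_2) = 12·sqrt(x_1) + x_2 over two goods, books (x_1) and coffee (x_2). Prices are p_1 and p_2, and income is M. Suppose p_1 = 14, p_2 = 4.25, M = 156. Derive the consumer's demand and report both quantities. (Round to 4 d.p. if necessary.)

x_1* = 3.3176, x_2* = 25.7773

Plugging in: x_1* = (6·4.25/14)² = 3.3176, x_2* = 25.7773.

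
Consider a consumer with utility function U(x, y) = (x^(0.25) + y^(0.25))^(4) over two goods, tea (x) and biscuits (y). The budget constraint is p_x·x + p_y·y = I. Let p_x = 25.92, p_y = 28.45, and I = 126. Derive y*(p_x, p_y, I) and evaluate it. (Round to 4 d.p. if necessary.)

With the ratio pinned down, the budget gives x* = I/(p_x + p_y·(y/x)) and y* = (y/x)·x*.
Numerically y/x = 0.883223, so x* = 126/(25.92 + 28.45·0.883223) = 2.4683 and y* = 0.883223·2.4683 = 2.18.

y* = 2.18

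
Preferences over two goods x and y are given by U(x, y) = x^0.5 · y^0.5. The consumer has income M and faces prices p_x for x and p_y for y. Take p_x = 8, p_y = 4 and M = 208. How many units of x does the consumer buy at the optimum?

The MRS is y/x. Set MRS = p_x/p_y.
Rearranging, p_y·y = p_x·x. Substituting into the budget gives p_x·x·(1 + 1) = M.
Demand: x*(p_x,p_y,M) = 0.5·M/p_x and y* = 0.5·M/p_y.
At p_x=8, p_y=4, M=208: x* = 0.5·208/8 = 13.

x* = 13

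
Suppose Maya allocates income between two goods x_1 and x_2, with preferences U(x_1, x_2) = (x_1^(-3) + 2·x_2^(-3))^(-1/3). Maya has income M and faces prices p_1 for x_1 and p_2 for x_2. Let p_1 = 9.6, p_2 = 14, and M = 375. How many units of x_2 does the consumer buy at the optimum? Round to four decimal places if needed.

From the CES first-order condition, (1/2)·(x_2/x_1)^(4) = p_1/p_2.
Hence x_2/x_1 = (2·p_1/p_2)^(1/(4)), i.e. raised to the 0.25 power.
With the ratio pinned down, the budget gives x_1* = M/(p_1 + p_2·(x_2/x_1)) and x_2* = (x_2/x_1)·x_1*.
Numerically x_2/x_1 = 1.082165, so x_1* = 375/(9.6 + 14·1.082165) = 15.1513 and x_2* = 1.082165·15.1513 = 16.3962.

x_2* = 16.3962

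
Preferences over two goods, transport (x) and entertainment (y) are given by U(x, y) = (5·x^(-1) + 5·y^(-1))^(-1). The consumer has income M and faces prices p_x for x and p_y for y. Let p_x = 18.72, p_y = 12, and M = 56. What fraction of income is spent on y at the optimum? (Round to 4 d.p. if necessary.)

From the CES first-order condition, (y/x)^(2) = p_x/p_y.
Hence y/x = (p_x/p_y)^(1/(2)), i.e. raised to the 0.5 power.
With the ratio pinned down, the budget gives x* = M/(p_x + p_y·(y/x)) and y* = (y/x)·x*.
Numerically y/x = 1.249, so x* = 56/(18.72 + 12·1.249) = 1.6613 and y* = 1.249·1.6613 = 2.075.
Expenditure on y: 12·2.075 = 24.9; share = 0.4446.

share on y = 0.4446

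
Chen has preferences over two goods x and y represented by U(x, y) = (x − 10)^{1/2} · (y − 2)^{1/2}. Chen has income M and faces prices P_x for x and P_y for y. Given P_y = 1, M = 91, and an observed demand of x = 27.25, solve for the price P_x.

This is Cobb-Douglas in (x−10, y−2): tangency gives 0.5·P_y·(y−2) = 0.5·P_x·(x−10).
After buying the subsistence bundle (10, 2), a share 0.5 of the remaining income goes to x: x* = 10 + 0.5·(M − 10P_x − 2P_y)/P_x.
Set x* = 27.25 in the demand function and solve for P_x: P_x = 2.

P_x = 2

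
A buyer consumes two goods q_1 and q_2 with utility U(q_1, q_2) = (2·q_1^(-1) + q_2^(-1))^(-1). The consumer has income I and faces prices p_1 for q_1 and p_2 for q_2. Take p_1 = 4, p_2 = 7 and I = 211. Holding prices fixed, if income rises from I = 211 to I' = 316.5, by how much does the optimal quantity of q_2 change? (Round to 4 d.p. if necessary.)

Δq_2* = 7.2842

Numerically q_2/q_1 = 0.534522, so q_1* = 211/(4 + 7·0.534522) = 27.2551 and q_2* = 0.534522·27.2551 = 14.5685.
At I' = 316.5: q_2* = 21.8527. Change: 21.8527 − 14.5685 = 7.2842.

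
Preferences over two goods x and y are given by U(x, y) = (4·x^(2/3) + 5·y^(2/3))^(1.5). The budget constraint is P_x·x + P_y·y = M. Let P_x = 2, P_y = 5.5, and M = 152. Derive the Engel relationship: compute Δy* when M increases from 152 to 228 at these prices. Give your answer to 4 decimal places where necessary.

Δy* = 2.8362

MRS = MU_x/MU_y = (4/5)·(y/x)^(1/3). Set equal to P_x/P_y.
Solve for the ratio: y/x = [(5/4)·P_x/P_y]^(3).
Substitute y = (y/x)·x into the budget: x* = M/(P_x + P_y·(y/x)).
Numerically y/x = 0.093914, so x* = 152/(2 + 5.5·0.093914) = 60.4007 and y* = 0.093914·60.4007 = 5.6725.
At M' = 228: y* = 8.5087. Change: 8.5087 − 5.6725 = 2.8362.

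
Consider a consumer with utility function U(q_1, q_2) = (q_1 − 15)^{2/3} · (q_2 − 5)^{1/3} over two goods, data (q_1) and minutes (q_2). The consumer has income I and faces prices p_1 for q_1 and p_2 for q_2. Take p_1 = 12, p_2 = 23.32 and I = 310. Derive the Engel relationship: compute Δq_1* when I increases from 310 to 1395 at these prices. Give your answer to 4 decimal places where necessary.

Let q_1' = q_1−15, q_2' = q_2−5. MRS = 2·q_2'/q_1' = p_1/p_2.
After buying the subsistence bundle (15, 5), a share 2/3 of the remaining income goes to q_1: q_1* = 15 + 2/3·(I − 15p_1 − 5p_2)/p_1.
Discretionary income = 310 − 15·12 − 5·23.32 = 13.4; q_1* = 15 + 2/3·13.4/12 = 15.7444.
At I' = 1395: q_1* = 76.0222. Change: 76.0222 − 15.7444 = 60.2778.

Δq_1* = 60.2778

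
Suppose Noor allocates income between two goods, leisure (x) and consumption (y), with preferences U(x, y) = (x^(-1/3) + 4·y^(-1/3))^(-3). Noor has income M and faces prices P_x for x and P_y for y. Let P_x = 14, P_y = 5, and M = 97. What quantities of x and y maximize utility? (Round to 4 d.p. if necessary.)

MRS = MU_x/MU_y = (1/4)·(y/x)^(4/3). Set equal to P_x/P_y.
Hence y/x = (4·P_x/P_y)^(1/(4/3)), i.e. raised to the 0.75 power.
With the ratio pinned down, the budget gives x* = M/(P_x + P_y·(y/x)) and y* = (y/x)·x*.
Numerically y/x = 6.122285, so x* = 97/(14 + 5·6.122285) = 2.1743 and y* = 6.122285·2.1743 = 13.3119.

x* = 2.1743, y* = 13.3119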